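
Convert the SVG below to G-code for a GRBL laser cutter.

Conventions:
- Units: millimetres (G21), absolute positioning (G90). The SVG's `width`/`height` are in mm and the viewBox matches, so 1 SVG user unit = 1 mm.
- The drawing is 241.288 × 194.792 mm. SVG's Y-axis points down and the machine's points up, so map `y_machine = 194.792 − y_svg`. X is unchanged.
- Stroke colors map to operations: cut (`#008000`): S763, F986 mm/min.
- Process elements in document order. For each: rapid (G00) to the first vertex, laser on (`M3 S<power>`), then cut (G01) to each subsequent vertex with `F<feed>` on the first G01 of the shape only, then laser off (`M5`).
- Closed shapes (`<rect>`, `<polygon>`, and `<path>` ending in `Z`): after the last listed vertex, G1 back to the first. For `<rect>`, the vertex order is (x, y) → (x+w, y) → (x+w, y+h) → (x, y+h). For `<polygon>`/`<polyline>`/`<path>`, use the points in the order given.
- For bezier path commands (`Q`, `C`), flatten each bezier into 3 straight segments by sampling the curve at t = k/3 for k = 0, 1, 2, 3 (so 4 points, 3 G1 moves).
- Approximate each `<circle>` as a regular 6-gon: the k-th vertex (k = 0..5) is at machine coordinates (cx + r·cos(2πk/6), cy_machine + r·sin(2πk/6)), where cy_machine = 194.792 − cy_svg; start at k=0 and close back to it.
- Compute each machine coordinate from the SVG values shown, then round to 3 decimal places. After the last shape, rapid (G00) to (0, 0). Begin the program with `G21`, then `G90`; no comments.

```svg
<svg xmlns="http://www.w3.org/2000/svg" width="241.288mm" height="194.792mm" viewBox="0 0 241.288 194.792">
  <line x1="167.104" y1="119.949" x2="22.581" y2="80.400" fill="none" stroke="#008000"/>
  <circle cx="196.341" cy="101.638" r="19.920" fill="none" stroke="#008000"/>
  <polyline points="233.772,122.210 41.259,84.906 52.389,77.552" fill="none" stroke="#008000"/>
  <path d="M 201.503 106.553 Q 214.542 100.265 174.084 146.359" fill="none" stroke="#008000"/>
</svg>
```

Since the viewBox matches the mm dimensions, user units are millimetres directly. The only transform is the Y-flip y_m = 194.792 − y_svg.

Shape 1 is a line segment drawn with `<line>`. Its stroke #008000 means cut at S763, F986. After flipping Y the toolpath is (167.104,74.843) → (22.581,114.392).

Shape 2 is a circle drawn with `<circle>`. Its stroke #008000 means cut at S763, F986. After flipping Y the toolpath is (216.261,93.154) → (206.301,110.405) → (186.381,110.405) → (176.421,93.154) → (186.381,75.903) → (206.301,75.903) → (216.261,93.154), returning to the start.

Shape 3 is a open polyline drawn with `<polyline>`. Its stroke #008000 means cut at S763, F986. After flipping Y the toolpath is (233.772,72.582) → (41.259,109.886) → (52.389,117.240).

Shape 4 is a quadratic bezier drawn with `<path>`. Its stroke #008000 means cut at S763, F986. After flipping Y the toolpath is (201.503,88.239) → (204.252,86.611) → (195.112,73.342) → (174.084,48.433).

G21
G90
G00 X167.104 Y74.843
M3 S763
G01 X22.581 Y114.392 F986
M5
G00 X216.261 Y93.154
M3 S763
G01 X206.301 Y110.405 F986
G01 X186.381 Y110.405
G01 X176.421 Y93.154
G01 X186.381 Y75.903
G01 X206.301 Y75.903
G01 X216.261 Y93.154
M5
G00 X233.772 Y72.582
M3 S763
G01 X41.259 Y109.886 F986
G01 X52.389 Y117.240
M5
G00 X201.503 Y88.239
M3 S763
G01 X204.252 Y86.611 F986
G01 X195.112 Y73.342
G01 X174.084 Y48.433
M5
G00 X0.000 Y0.000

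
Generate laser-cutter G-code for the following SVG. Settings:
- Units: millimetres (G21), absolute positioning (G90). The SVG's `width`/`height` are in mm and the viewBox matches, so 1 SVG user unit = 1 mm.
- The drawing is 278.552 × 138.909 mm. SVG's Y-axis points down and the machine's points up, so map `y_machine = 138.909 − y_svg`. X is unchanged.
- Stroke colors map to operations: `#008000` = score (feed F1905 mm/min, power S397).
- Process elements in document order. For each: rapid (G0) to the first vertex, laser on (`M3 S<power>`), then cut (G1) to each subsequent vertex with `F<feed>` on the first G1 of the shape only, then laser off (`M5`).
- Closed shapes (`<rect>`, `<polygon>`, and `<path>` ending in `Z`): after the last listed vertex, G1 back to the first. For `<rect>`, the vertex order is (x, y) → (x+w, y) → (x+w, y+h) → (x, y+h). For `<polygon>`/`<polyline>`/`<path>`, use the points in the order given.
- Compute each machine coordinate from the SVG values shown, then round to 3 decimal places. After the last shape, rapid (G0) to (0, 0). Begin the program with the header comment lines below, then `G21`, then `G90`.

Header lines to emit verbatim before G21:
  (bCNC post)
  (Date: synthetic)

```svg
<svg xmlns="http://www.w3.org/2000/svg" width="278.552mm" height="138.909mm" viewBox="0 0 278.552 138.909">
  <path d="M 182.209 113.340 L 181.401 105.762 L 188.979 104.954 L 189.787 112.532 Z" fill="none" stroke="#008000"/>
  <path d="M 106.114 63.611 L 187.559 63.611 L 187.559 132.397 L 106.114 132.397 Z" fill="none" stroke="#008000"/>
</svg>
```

(bCNC post)
(Date: synthetic)
G21
G90
G0 X182.209 Y25.569
M3 S397
G1 X181.401 Y33.147 F1905
G1 X188.979 Y33.955
G1 X189.787 Y26.377
G1 X182.209 Y25.569
M5
G0 X106.114 Y75.298
M3 S397
G1 X187.559 Y75.298 F1905
G1 X187.559 Y6.512
G1 X106.114 Y6.512
G1 X106.114 Y75.298
M5
G0 X0.000 Y0.000

1 u = 1 mm; y_m = 138.909 − y.

[1] `<path>` regular polygon, #008000→score S397 F1905: (182.209,25.569) → (181.401,33.147) → (188.979,33.955) → (189.787,26.377) → (182.209,25.569) (closed)

[2] `<path>` rectangle, #008000→score S397 F1905: (106.114,75.298) → (187.559,75.298) → (187.559,6.512) → (106.114,6.512) → (106.114,75.298) (closed)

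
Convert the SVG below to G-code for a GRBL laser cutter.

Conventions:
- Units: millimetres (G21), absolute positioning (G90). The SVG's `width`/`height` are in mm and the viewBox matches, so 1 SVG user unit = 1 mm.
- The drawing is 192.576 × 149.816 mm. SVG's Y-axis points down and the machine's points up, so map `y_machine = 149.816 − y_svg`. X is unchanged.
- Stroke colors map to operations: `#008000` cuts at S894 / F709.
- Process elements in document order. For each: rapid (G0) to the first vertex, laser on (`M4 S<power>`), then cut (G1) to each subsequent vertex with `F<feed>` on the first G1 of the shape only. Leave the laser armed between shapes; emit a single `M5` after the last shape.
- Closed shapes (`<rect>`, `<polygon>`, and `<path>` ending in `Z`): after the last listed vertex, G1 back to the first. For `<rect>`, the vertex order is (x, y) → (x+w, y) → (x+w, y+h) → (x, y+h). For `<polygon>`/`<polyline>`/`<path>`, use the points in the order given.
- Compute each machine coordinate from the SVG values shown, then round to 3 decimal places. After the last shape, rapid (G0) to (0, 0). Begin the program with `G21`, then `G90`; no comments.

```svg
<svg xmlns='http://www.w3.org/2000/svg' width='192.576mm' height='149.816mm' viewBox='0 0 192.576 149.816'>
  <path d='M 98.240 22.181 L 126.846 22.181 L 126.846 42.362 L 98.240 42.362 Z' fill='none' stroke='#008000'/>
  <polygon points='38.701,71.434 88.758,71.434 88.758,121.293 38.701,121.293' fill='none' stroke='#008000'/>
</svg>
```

G21
G90
G0 X98.240 Y127.635
M4 S894
G1 X126.846 Y127.635 F709
G1 X126.846 Y107.454
G1 X98.240 Y107.454
G1 X98.240 Y127.635
G0 X38.701 Y78.382
M4 S894
G1 X88.758 Y78.382 F709
G1 X88.758 Y28.523
G1 X38.701 Y28.523
G1 X38.701 Y78.382
M5
G0 X0.000 Y0.000

viewBox `0 0 192.576 149.816` with mm width/height → 1 unit = 1 mm. Flip: y_m = 149.816 − y_svg.

**Shape 1** — `<path>` rectangle, stroke `#008000` → cut (S894, F709). Machine vertices: (98.240,127.635) → (126.846,127.635) → (126.846,107.454) → (98.240,107.454) → (98.240,127.635). Closed: final G1 returns to the first vertex.

**Shape 2** — `<polygon>` rectangle, stroke `#008000` → cut (S894, F709). Machine vertices: (38.701,78.382) → (88.758,78.382) → (88.758,28.523) → (38.701,28.523) → (38.701,78.382). Closed: final G1 returns to the first vertex.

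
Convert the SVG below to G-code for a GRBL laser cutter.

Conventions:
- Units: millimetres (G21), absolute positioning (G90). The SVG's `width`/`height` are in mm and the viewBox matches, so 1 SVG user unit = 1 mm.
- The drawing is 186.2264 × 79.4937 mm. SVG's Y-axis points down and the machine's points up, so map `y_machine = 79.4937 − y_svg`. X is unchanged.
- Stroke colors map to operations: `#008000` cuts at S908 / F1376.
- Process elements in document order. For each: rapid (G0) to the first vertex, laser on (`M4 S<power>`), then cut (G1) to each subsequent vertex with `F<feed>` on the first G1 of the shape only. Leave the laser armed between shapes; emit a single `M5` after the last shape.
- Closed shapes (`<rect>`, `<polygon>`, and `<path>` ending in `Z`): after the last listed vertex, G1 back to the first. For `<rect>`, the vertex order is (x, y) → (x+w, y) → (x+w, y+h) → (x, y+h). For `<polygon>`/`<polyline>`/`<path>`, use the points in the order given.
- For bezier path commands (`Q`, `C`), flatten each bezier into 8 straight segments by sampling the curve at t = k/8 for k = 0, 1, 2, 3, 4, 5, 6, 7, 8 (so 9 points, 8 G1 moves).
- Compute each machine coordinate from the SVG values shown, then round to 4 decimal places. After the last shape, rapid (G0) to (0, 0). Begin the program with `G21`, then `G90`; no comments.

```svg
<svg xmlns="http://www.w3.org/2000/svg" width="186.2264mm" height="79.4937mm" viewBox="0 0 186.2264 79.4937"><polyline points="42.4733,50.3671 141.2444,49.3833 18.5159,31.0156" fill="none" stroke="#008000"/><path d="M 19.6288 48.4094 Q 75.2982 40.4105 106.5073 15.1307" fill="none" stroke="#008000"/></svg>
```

viewBox `0 0 186.2264 79.4937` with mm width/height → 1 unit = 1 mm. Flip: y_m = 79.4937 − y_svg.

**Shape 1** — `<polyline>` open polyline, stroke `#008000` → cut (S908, F1376). Machine vertices: (42.4733,29.1266) → (141.2444,30.1104) → (18.5159,48.4781). Open path.

**Shape 2** — `<path>` quadratic bezier, stroke `#008000` → cut (S908, F1376). Control points (SVG): P0=(19.6288,48.4094), P1=(75.2982,40.4105), P2=(106.5073,15.1307); sampled at t=k/8. Machine vertices: (19.6288,31.0843) → (33.1640,33.3540) → (45.9347,36.1638) → (57.9411,39.5136) → (69.1831,43.4034) → (79.6607,47.8333) → (89.3740,52.8032) → (98.3228,58.3131) → (106.5073,64.3630). Open path.

G21
G90
G0 X42.4733 Y29.1266
M4 S908
G1 X141.2444 Y30.1104 F1376
G1 X18.5159 Y48.4781
G0 X19.6288 Y31.0843
M4 S908
G1 X33.1640 Y33.3540 F1376
G1 X45.9347 Y36.1638
G1 X57.9411 Y39.5136
G1 X69.1831 Y43.4034
G1 X79.6607 Y47.8333
G1 X89.3740 Y52.8032
G1 X98.3228 Y58.3131
G1 X106.5073 Y64.3630
M5
G0 X0.0000 Y0.0000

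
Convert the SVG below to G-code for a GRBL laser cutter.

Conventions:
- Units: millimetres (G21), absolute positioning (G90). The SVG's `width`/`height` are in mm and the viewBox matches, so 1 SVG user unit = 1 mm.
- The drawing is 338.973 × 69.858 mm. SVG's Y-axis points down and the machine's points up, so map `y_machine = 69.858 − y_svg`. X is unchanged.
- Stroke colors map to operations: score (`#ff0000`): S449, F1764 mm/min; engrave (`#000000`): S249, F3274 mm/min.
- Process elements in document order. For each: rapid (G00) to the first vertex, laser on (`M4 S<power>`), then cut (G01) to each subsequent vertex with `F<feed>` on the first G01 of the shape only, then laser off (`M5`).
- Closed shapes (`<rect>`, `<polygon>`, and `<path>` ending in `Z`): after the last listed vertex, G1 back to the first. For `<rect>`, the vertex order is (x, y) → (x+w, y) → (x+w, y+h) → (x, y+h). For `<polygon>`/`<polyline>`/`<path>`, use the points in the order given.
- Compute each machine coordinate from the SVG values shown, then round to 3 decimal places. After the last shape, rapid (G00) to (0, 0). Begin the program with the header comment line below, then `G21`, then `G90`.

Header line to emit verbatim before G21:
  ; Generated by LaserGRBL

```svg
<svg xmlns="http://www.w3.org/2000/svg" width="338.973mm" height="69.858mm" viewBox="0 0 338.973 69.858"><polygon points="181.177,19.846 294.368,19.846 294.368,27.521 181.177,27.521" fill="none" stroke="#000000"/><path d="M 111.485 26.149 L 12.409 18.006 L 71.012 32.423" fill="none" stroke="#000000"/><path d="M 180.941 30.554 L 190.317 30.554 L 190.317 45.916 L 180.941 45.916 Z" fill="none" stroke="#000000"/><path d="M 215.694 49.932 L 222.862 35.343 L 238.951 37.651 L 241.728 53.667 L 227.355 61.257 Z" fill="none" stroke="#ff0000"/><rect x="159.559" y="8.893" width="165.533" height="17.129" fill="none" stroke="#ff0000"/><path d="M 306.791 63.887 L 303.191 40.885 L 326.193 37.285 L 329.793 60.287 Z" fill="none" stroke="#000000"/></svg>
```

viewBox `0 0 338.973 69.858` with mm width/height → 1 unit = 1 mm. Flip: y_m = 69.858 − y_svg.

**Shape 1** — `<polygon>` rectangle, stroke `#000000` → engrave (S249, F3274). Machine vertices: (181.177,50.012) → (294.368,50.012) → (294.368,42.337) → (181.177,42.337) → (181.177,50.012). Closed: final G1 returns to the first vertex.

**Shape 2** — `<path>` open polyline, stroke `#000000` → engrave (S249, F3274). Machine vertices: (111.485,43.709) → (12.409,51.852) → (71.012,37.435). Open path.

**Shape 3** — `<path>` rectangle, stroke `#000000` → engrave (S249, F3274). Machine vertices: (180.941,39.304) → (190.317,39.304) → (190.317,23.942) → (180.941,23.942) → (180.941,39.304). Closed: final G1 returns to the first vertex.

**Shape 4** — `<path>` regular polygon, stroke `#ff0000` → score (S449, F1764). Machine vertices: (215.694,19.926) → (222.862,34.515) → (238.951,32.207) → (241.728,16.191) → (227.355,8.601) → (215.694,19.926). Closed: final G1 returns to the first vertex.

**Shape 5** — `<rect>` rectangle, stroke `#ff0000` → score (S449, F1764). Machine vertices: (159.559,60.965) → (325.092,60.965) → (325.092,43.836) → (159.559,43.836) → (159.559,60.965). Closed: final G1 returns to the first vertex.

**Shape 6** — `<path>` regular polygon, stroke `#000000` → engrave (S249, F3274). Machine vertices: (306.791,5.971) → (303.191,28.973) → (326.193,32.573) → (329.793,9.571) → (306.791,5.971). Closed: final G1 returns to the first vertex.

; Generated by LaserGRBL
G21
G90
G00 X181.177 Y50.012
M4 S249
G01 X294.368 Y50.012 F3274
G01 X294.368 Y42.337
G01 X181.177 Y42.337
G01 X181.177 Y50.012
M5
G00 X111.485 Y43.709
M4 S249
G01 X12.409 Y51.852 F3274
G01 X71.012 Y37.435
M5
G00 X180.941 Y39.304
M4 S249
G01 X190.317 Y39.304 F3274
G01 X190.317 Y23.942
G01 X180.941 Y23.942
G01 X180.941 Y39.304
M5
G00 X215.694 Y19.926
M4 S449
G01 X222.862 Y34.515 F1764
G01 X238.951 Y32.207
G01 X241.728 Y16.191
G01 X227.355 Y8.601
G01 X215.694 Y19.926
M5
G00 X159.559 Y60.965
M4 S449
G01 X325.092 Y60.965 F1764
G01 X325.092 Y43.836
G01 X159.559 Y43.836
G01 X159.559 Y60.965
M5
G00 X306.791 Y5.971
M4 S249
G01 X303.191 Y28.973 F3274
G01 X326.193 Y32.573
G01 X329.793 Y9.571
G01 X306.791 Y5.971
M5
G00 X0.000 Y0.000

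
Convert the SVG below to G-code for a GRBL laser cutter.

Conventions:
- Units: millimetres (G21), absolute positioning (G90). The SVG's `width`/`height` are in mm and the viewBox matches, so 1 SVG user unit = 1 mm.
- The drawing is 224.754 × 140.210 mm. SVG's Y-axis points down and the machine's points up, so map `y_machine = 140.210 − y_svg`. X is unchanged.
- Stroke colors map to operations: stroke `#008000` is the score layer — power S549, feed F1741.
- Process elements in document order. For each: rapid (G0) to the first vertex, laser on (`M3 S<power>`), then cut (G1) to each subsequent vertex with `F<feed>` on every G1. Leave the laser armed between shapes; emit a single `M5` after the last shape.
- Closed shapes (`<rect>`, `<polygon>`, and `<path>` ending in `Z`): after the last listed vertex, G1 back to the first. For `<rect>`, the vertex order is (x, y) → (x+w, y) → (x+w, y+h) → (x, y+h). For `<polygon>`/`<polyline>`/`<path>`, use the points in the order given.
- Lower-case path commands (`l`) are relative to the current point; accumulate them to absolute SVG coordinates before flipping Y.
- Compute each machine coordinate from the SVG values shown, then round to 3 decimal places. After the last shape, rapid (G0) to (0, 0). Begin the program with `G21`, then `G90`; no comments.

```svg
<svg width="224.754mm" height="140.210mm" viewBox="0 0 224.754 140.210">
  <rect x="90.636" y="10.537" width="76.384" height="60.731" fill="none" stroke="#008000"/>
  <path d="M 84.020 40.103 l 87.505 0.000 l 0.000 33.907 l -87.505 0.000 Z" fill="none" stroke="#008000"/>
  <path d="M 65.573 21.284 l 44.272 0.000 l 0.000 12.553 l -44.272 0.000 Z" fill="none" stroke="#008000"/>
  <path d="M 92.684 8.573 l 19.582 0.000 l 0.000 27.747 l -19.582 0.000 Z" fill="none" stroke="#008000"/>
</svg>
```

G21
G90
G0 X90.636 Y129.673
M3 S549
G1 X167.020 Y129.673 F1741
G1 X167.020 Y68.942 F1741
G1 X90.636 Y68.942 F1741
G1 X90.636 Y129.673 F1741
G0 X84.020 Y100.107
M3 S549
G1 X171.525 Y100.107 F1741
G1 X171.525 Y66.200 F1741
G1 X84.020 Y66.200 F1741
G1 X84.020 Y100.107 F1741
G0 X65.573 Y118.926
M3 S549
G1 X109.845 Y118.926 F1741
G1 X109.845 Y106.373 F1741
G1 X65.573 Y106.373 F1741
G1 X65.573 Y118.926 F1741
G0 X92.684 Y131.637
M3 S549
G1 X112.266 Y131.637 F1741
G1 X112.266 Y103.890 F1741
G1 X92.684 Y103.890 F1741
G1 X92.684 Y131.637 F1741
M5
G0 X0.000 Y0.000

Since the viewBox matches the mm dimensions, user units are millimetres directly. The only transform is the Y-flip y_m = 140.210 − y_svg.

Shape 1 is a rectangle drawn with `<rect>`. Its stroke #008000 means score at S549, F1741. After flipping Y the toolpath is (90.636,129.673) → (167.020,129.673) → (167.020,68.942) → (90.636,68.942) → (90.636,129.673), returning to the start.

Shape 2 is a rectangle drawn with `<path>`. Its stroke #008000 means score at S549, F1741. After flipping Y the toolpath is (84.020,100.107) → (171.525,100.107) → (171.525,66.200) → (84.020,66.200) → (84.020,100.107), returning to the start.

Shape 3 is a rectangle drawn with `<path>`. Its stroke #008000 means score at S549, F1741. After flipping Y the toolpath is (65.573,118.926) → (109.845,118.926) → (109.845,106.373) → (65.573,106.373) → (65.573,118.926), returning to the start.

Shape 4 is a rectangle drawn with `<path>`. Its stroke #008000 means score at S549, F1741. After flipping Y the toolpath is (92.684,131.637) → (112.266,131.637) → (112.266,103.890) → (92.684,103.890) → (92.684,131.637), returning to the start.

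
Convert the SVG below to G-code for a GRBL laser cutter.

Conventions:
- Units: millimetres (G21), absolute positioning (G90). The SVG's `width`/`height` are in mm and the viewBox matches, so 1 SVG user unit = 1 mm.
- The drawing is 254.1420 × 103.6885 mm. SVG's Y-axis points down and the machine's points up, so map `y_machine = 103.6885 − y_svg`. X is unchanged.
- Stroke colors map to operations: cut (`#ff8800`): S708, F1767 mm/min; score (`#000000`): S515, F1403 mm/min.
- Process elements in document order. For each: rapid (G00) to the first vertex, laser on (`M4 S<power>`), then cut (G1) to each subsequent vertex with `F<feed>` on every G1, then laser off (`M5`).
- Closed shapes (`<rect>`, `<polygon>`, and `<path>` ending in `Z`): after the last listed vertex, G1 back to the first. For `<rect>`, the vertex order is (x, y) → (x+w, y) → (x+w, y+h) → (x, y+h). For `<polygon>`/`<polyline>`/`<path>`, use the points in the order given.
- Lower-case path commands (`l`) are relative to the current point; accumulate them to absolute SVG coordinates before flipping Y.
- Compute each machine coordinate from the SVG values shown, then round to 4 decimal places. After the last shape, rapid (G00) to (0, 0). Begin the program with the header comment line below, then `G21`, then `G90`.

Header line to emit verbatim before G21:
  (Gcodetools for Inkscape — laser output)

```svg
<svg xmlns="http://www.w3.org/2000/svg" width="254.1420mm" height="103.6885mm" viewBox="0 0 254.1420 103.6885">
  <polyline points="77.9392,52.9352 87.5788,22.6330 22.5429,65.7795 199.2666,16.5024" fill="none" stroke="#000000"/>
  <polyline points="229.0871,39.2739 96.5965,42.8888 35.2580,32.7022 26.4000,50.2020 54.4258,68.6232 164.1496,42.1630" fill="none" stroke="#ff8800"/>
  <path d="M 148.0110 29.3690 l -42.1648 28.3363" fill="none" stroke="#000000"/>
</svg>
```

viewBox `0 0 254.1420 103.6885` with mm width/height → 1 unit = 1 mm. Flip: y_m = 103.6885 − y_svg.

**Shape 1** — `<polyline>` open polyline, stroke `#000000` → score (S515, F1403). Machine vertices: (77.9392,50.7533) → (87.5788,81.0555) → (22.5429,37.9090) → (199.2666,87.1861). Open path.

**Shape 2** — `<polyline>` open polyline, stroke `#ff8800` → cut (S708, F1767). Machine vertices: (229.0871,64.4146) → (96.5965,60.7997) → (35.2580,70.9863) → (26.4000,53.4865) → (54.4258,35.0653) → (164.1496,61.5255). Open path.

**Shape 3** — `<path>` line segment, stroke `#000000` → score (S515, F1403). Machine vertices: (148.0110,74.3195) → (105.8462,45.9832). Open path.

(Gcodetools for Inkscape — laser output)
G21
G90
G00 X77.9392 Y50.7533
M4 S515
G1 X87.5788 Y81.0555 F1403
G1 X22.5429 Y37.9090 F1403
G1 X199.2666 Y87.1861 F1403
M5
G00 X229.0871 Y64.4146
M4 S708
G1 X96.5965 Y60.7997 F1767
G1 X35.2580 Y70.9863 F1767
G1 X26.4000 Y53.4865 F1767
G1 X54.4258 Y35.0653 F1767
G1 X164.1496 Y61.5255 F1767
M5
G00 X148.0110 Y74.3195
M4 S515
G1 X105.8462 Y45.9832 F1403
M5
G00 X0.0000 Y0.0000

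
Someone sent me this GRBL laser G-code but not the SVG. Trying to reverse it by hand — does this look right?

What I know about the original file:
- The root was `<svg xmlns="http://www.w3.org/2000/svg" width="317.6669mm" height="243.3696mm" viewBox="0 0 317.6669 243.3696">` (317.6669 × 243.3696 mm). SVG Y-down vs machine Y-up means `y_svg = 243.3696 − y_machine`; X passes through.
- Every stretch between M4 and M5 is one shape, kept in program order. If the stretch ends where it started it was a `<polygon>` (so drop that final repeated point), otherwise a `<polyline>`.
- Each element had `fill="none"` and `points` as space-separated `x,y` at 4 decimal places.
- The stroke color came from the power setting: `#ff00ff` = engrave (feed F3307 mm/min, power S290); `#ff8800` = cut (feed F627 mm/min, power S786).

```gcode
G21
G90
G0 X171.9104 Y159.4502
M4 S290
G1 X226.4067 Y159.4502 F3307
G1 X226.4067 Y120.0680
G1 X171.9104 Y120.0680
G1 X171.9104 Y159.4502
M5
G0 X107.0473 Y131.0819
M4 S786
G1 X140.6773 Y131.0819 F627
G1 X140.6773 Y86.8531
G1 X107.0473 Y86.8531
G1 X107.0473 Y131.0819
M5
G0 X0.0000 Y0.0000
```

y_svg = 243.3696 − y_m.

[1] S290→`#ff00ff` (engrave); closed run; points: 171.9104,83.9194 226.4067,83.9194 226.4067,123.3016 171.9104,123.3016

[2] S786→`#ff8800` (cut); closed run; points: 107.0473,112.2877 140.6773,112.2877 140.6773,156.5165 107.0473,156.5165

<svg xmlns="http://www.w3.org/2000/svg" width="317.6669mm" height="243.3696mm" viewBox="0 0 317.6669 243.3696">
  <polygon points="171.9104,83.9194 226.4067,83.9194 226.4067,123.3016 171.9104,123.3016" fill="none" stroke="#ff00ff"/>
  <polygon points="107.0473,112.2877 140.6773,112.2877 140.6773,156.5165 107.0473,156.5165" fill="none" stroke="#ff8800"/>
</svg>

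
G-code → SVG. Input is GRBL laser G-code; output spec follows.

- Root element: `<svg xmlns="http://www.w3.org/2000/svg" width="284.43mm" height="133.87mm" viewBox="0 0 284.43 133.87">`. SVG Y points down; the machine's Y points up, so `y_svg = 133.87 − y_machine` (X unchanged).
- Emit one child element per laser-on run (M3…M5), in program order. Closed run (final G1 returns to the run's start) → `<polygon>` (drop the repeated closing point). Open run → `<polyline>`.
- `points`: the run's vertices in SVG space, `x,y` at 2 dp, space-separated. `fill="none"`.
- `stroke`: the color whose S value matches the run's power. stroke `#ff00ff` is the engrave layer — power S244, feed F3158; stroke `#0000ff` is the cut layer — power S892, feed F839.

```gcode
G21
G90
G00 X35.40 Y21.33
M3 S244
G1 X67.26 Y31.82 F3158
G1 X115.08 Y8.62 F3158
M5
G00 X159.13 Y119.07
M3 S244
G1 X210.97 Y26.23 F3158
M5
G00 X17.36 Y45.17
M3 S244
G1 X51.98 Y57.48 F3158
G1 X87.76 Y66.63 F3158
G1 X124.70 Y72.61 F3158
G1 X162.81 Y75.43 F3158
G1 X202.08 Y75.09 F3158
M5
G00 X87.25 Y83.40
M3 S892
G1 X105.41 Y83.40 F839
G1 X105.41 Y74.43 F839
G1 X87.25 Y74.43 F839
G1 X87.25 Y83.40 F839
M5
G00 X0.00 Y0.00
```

Machine Y-up, SVG Y-down with viewBox height 133.87, so y_svg = 133.87 − y_machine; X carries over.

Run 1: the run's S244 means `#ff00ff` (engrave). The run is open, so emit a `<polyline>` with points (Y-flipped): 35.40,112.54 67.26,102.05 115.08,125.25.

Run 2: S244 ⇒ engrave layer `#ff00ff`. The run is open, so emit a `<polyline>` with points (Y-flipped): 159.13,14.80 210.97,107.64.

Run 3: S244 ⇒ engrave layer `#ff00ff`. The run is open, so emit a `<polyline>` with points (Y-flipped): 17.36,88.70 51.98,76.39 87.76,67.24 124.70,61.26 162.81,58.44 202.08,58.78.

Run 4: power S892 maps to stroke `#0000ff` (cut). The run returns to its start, so emit a `<polygon>` with points (Y-flipped): 87.25,50.47 105.41,50.47 105.41,59.44 87.25,59.44.

<svg xmlns="http://www.w3.org/2000/svg" width="284.43mm" height="133.87mm" viewBox="0 0 284.43 133.87">
  <polyline points="35.40,112.54 67.26,102.05 115.08,125.25" fill="none" stroke="#ff00ff"/>
  <polyline points="159.13,14.80 210.97,107.64" fill="none" stroke="#ff00ff"/>
  <polyline points="17.36,88.70 51.98,76.39 87.76,67.24 124.70,61.26 162.81,58.44 202.08,58.78" fill="none" stroke="#ff00ff"/>
  <polygon points="87.25,50.47 105.41,50.47 105.41,59.44 87.25,59.44" fill="none" stroke="#0000ff"/>
</svg>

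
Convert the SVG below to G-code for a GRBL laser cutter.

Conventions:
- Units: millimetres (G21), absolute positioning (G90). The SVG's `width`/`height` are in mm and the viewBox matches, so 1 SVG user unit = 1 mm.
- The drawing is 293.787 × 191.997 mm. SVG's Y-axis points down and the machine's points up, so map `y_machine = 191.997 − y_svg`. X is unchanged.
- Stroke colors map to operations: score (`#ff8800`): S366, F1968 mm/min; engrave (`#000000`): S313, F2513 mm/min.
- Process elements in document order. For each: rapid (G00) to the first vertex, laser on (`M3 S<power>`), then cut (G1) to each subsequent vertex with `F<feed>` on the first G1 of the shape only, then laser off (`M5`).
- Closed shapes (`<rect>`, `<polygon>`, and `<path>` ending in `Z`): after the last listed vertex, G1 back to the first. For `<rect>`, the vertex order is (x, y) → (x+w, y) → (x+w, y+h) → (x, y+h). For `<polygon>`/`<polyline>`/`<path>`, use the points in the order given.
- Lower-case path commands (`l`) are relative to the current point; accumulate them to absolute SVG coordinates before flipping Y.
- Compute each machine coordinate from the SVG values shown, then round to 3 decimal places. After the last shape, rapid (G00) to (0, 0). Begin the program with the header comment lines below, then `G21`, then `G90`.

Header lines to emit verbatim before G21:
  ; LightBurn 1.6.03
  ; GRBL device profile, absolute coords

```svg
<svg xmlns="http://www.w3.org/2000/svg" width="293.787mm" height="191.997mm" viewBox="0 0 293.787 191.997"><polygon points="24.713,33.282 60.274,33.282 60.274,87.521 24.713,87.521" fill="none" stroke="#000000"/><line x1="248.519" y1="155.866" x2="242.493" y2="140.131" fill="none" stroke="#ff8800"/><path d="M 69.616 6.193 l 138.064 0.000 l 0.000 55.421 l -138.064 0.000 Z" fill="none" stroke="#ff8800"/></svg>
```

1 u = 1 mm; y_m = 191.997 − y.

[1] `<polygon>` rectangle, #000000→engrave S313 F2513: (24.713,158.715) → (60.274,158.715) → (60.274,104.476) → (24.713,104.476) → (24.713,158.715) (closed)

[2] `<line>` line segment, #ff8800→score S366 F1968: (248.519,36.131) → (242.493,51.866)

[3] `<path>` rectangle, #ff8800→score S366 F1968: (69.616,185.804) → (207.680,185.804) → (207.680,130.383) → (69.616,130.383) → (69.616,185.804) (closed)

; LightBurn 1.6.03
; GRBL device profile, absolute coords
G21
G90
G00 X24.713 Y158.715
M3 S313
G1 X60.274 Y158.715 F2513
G1 X60.274 Y104.476
G1 X24.713 Y104.476
G1 X24.713 Y158.715
M5
G00 X248.519 Y36.131
M3 S366
G1 X242.493 Y51.866 F1968
M5
G00 X69.616 Y185.804
M3 S366
G1 X207.680 Y185.804 F1968
G1 X207.680 Y130.383
G1 X69.616 Y130.383
G1 X69.616 Y185.804
M5
G00 X0.000 Y0.000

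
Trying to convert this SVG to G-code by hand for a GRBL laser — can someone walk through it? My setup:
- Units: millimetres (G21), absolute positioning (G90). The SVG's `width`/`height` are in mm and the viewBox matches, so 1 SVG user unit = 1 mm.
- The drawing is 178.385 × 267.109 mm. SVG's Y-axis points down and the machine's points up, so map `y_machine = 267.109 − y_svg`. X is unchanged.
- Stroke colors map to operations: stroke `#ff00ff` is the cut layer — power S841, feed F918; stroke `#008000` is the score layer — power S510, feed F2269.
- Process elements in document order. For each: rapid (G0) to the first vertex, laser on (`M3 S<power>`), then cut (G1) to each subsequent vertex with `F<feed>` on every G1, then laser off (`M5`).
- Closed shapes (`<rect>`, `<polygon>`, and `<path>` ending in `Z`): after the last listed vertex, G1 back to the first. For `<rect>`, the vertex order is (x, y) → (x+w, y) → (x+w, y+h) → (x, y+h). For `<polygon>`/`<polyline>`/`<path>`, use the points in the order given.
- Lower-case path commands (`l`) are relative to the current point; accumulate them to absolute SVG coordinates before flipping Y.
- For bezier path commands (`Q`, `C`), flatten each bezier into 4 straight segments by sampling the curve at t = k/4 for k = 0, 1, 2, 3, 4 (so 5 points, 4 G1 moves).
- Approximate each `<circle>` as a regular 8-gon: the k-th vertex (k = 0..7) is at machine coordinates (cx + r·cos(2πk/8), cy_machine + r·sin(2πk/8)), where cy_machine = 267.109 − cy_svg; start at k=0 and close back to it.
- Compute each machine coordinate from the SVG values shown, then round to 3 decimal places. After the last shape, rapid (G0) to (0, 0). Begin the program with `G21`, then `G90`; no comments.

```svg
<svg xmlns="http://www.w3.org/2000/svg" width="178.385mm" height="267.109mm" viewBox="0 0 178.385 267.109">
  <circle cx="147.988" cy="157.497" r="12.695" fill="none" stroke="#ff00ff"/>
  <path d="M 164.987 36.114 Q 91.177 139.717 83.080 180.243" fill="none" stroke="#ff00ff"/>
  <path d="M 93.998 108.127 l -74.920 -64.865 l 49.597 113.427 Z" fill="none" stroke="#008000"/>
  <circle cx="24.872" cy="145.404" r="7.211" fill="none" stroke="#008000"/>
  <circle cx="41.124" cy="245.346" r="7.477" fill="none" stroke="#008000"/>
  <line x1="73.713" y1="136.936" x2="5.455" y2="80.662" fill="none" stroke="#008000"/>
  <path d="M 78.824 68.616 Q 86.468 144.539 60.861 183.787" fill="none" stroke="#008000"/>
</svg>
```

viewBox `0 0 178.385 267.109` with mm width/height → 1 unit = 1 mm. Flip: y_m = 267.109 − y_svg.

**Shape 1** — `<circle>` circle, stroke `#ff00ff` → cut (S841, F918). Machine vertices: (160.683,109.612) → (156.965,118.589) → (147.988,122.307) → (139.011,118.589) → (135.293,109.612) → (139.011,100.635) → (147.988,96.917) → (156.965,100.635) → (160.683,109.612). Closed: final G1 returns to the first vertex.

**Shape 2** — `<path>` quadratic bezier, stroke `#ff00ff` → cut (S841, F918). Control points (SVG): P0=(164.987,36.114), P1=(91.177,139.717), P2=(83.080,180.243); sampled at t=k/4. Machine vertices: (164.987,230.995) → (132.189,183.136) → (107.605,143.161) → (91.236,111.071) → (83.080,86.866). Open path.

**Shape 3** — `<path>` closed polygon, stroke `#008000` → score (S510, F2269). Machine vertices: (93.998,158.982) → (19.078,223.847) → (68.675,110.420) → (93.998,158.982). Closed: final G1 returns to the first vertex.

**Shape 4** — `<circle>` circle, stroke `#008000` → score (S510, F2269). Machine vertices: (32.083,121.705) → (29.971,126.804) → (24.872,128.916) → (19.773,126.804) → (17.661,121.705) → (19.773,116.606) → (24.872,114.494) → (29.971,116.606) → (32.083,121.705). Closed: final G1 returns to the first vertex.

**Shape 5** — `<circle>` circle, stroke `#008000` → score (S510, F2269). Machine vertices: (48.601,21.763) → (46.411,27.050) → (41.124,29.240) → (35.837,27.050) → (33.647,21.763) → (35.837,16.476) → (41.124,14.286) → (46.411,16.476) → (48.601,21.763). Closed: final G1 returns to the first vertex.

**Shape 6** — `<line>` line segment, stroke `#008000` → score (S510, F2269). Machine vertices: (73.713,130.173) → (5.455,186.447). Open path.

**Shape 7** — `<path>` quadratic bezier, stroke `#008000` → score (S510, F2269). Control points (SVG): P0=(78.824,68.616), P1=(86.468,144.539), P2=(60.861,183.787); sampled at t=k/4. Machine vertices: (78.824,198.493) → (80.568,162.824) → (78.155,131.739) → (71.586,105.238) → (60.861,83.322). Open path.

G21
G90
G0 X160.683 Y109.612
M3 S841
G1 X156.965 Y118.589 F918
G1 X147.988 Y122.307 F918
G1 X139.011 Y118.589 F918
G1 X135.293 Y109.612 F918
G1 X139.011 Y100.635 F918
G1 X147.988 Y96.917 F918
G1 X156.965 Y100.635 F918
G1 X160.683 Y109.612 F918
M5
G0 X164.987 Y230.995
M3 S841
G1 X132.189 Y183.136 F918
G1 X107.605 Y143.161 F918
G1 X91.236 Y111.071 F918
G1 X83.080 Y86.866 F918
M5
G0 X93.998 Y158.982
M3 S510
G1 X19.078 Y223.847 F2269
G1 X68.675 Y110.420 F2269
G1 X93.998 Y158.982 F2269
M5
G0 X32.083 Y121.705
M3 S510
G1 X29.971 Y126.804 F2269
G1 X24.872 Y128.916 F2269
G1 X19.773 Y126.804 F2269
G1 X17.661 Y121.705 F2269
G1 X19.773 Y116.606 F2269
G1 X24.872 Y114.494 F2269
G1 X29.971 Y116.606 F2269
G1 X32.083 Y121.705 F2269
M5
G0 X48.601 Y21.763
M3 S510
G1 X46.411 Y27.050 F2269
G1 X41.124 Y29.240 F2269
G1 X35.837 Y27.050 F2269
G1 X33.647 Y21.763 F2269
G1 X35.837 Y16.476 F2269
G1 X41.124 Y14.286 F2269
G1 X46.411 Y16.476 F2269
G1 X48.601 Y21.763 F2269
M5
G0 X73.713 Y130.173
M3 S510
G1 X5.455 Y186.447 F2269
M5
G0 X78.824 Y198.493
M3 S510
G1 X80.568 Y162.824 F2269
G1 X78.155 Y131.739 F2269
G1 X71.586 Y105.238 F2269
G1 X60.861 Y83.322 F2269
M5
G0 X0.000 Y0.000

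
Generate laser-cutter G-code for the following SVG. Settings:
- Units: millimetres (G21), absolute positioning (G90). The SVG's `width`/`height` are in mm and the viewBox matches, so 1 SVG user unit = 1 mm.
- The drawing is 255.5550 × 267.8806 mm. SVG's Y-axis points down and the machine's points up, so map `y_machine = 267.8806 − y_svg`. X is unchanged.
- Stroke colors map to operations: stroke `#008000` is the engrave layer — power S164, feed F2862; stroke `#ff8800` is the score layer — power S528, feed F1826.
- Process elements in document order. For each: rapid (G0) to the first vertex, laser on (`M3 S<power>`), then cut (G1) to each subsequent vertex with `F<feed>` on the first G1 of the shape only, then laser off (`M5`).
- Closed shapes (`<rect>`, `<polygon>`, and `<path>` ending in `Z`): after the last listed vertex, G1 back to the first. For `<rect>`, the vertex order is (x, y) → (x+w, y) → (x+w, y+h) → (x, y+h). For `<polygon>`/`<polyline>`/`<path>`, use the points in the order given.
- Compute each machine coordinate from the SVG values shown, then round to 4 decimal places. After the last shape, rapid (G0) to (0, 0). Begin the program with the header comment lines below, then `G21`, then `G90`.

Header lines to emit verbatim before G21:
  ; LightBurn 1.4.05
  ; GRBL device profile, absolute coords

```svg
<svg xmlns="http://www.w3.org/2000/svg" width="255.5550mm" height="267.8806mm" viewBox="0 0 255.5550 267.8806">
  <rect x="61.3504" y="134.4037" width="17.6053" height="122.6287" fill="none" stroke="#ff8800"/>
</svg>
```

; LightBurn 1.4.05
; GRBL device profile, absolute coords
G21
G90
G0 X61.3504 Y133.4769
M3 S528
G1 X78.9557 Y133.4769 F1826
G1 X78.9557 Y10.8482
G1 X61.3504 Y10.8482
G1 X61.3504 Y133.4769
M5
G0 X0.0000 Y0.0000

1 u = 1 mm; y_m = 267.8806 − y.

[1] `<rect>` rectangle, #ff8800→score S528 F1826: (61.3504,133.4769) → (78.9557,133.4769) → (78.9557,10.8482) → (61.3504,10.8482) → (61.3504,133.4769) (closed)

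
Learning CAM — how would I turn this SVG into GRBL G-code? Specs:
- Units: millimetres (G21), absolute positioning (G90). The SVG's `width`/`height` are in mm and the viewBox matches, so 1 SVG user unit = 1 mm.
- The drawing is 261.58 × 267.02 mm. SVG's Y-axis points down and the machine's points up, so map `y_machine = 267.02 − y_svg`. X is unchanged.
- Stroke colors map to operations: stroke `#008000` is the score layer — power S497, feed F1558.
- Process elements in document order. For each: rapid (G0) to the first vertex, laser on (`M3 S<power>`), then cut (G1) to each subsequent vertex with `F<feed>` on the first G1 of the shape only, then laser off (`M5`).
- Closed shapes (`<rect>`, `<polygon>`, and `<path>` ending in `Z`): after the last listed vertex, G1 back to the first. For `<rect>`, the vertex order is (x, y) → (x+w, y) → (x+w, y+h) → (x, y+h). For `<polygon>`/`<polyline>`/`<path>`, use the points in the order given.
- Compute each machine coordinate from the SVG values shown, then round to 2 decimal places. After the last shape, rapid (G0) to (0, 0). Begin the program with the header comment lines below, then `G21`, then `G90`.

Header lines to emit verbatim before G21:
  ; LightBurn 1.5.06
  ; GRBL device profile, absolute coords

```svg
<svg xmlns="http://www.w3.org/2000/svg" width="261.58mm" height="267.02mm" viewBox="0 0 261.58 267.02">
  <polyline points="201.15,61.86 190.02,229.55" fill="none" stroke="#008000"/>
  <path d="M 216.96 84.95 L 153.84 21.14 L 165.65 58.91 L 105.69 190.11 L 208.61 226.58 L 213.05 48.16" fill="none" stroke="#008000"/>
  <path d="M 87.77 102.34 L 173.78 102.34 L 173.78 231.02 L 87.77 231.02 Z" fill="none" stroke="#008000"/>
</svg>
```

; LightBurn 1.5.06
; GRBL device profile, absolute coords
G21
G90
G0 X201.15 Y205.16
M3 S497
G1 X190.02 Y37.47 F1558
M5
G0 X216.96 Y182.07
M3 S497
G1 X153.84 Y245.88 F1558
G1 X165.65 Y208.11
G1 X105.69 Y76.91
G1 X208.61 Y40.44
G1 X213.05 Y218.86
M5
G0 X87.77 Y164.68
M3 S497
G1 X173.78 Y164.68 F1558
G1 X173.78 Y36.00
G1 X87.77 Y36.00
G1 X87.77 Y164.68
M5
G0 X0.00 Y0.00

1 u = 1 mm; y_m = 267.02 − y.

[1] `<polyline>` line segment, #008000→score S497 F1558: (201.15,205.16) → (190.02,37.47)

[2] `<path>` open polyline, #008000→score S497 F1558: (216.96,182.07) → (153.84,245.88) → (165.65,208.11) → (105.69,76.91) → (208.61,40.44) → (213.05,218.86)

[3] `<path>` rectangle, #008000→score S497 F1558: (87.77,164.68) → (173.78,164.68) → (173.78,36.00) → (87.77,36.00) → (87.77,164.68) (closed)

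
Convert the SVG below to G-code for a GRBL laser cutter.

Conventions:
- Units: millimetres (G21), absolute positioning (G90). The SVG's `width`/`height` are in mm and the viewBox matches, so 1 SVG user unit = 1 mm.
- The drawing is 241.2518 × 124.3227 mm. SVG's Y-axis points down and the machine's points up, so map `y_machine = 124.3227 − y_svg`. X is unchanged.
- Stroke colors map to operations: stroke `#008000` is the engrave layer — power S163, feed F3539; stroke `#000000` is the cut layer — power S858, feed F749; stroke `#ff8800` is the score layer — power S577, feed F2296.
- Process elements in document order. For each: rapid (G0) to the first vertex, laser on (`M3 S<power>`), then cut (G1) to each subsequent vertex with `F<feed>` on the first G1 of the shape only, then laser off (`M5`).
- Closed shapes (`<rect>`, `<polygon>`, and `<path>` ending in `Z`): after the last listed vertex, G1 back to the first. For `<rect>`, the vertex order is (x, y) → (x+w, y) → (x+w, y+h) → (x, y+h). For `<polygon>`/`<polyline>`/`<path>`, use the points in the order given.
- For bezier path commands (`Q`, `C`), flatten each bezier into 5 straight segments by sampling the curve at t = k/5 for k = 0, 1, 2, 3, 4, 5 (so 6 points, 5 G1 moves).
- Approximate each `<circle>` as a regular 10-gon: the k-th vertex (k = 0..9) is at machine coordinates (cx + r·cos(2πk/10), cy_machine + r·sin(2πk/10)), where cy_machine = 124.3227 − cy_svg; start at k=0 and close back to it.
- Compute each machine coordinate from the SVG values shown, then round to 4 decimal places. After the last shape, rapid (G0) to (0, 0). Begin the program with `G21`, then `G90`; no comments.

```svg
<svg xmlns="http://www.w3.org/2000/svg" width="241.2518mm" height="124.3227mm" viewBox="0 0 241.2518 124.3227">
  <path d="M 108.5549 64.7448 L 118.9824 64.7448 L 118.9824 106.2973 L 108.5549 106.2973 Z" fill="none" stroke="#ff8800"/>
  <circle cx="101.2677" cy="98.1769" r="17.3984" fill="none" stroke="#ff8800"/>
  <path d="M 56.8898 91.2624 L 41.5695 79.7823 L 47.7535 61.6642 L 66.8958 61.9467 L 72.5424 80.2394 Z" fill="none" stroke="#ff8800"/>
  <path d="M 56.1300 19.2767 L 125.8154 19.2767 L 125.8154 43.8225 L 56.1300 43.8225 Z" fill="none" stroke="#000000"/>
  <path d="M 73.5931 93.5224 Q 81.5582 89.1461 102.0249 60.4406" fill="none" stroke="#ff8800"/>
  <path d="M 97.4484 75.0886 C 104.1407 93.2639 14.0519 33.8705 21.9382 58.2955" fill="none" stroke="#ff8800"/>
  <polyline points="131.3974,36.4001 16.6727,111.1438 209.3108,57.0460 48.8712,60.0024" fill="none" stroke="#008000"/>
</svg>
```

G21
G90
G0 X108.5549 Y59.5779
M3 S577
G1 X118.9824 Y59.5779 F2296
G1 X118.9824 Y18.0254
G1 X108.5549 Y18.0254
G1 X108.5549 Y59.5779
M5
G0 X118.6661 Y26.1458
M3 S577
G1 X115.3433 Y36.3723 F2296
G1 X106.6441 Y42.6927
G1 X95.8913 Y42.6927
G1 X87.1921 Y36.3723
G1 X83.8693 Y26.1458
G1 X87.1921 Y15.9193
G1 X95.8913 Y9.5989
G1 X106.6441 Y9.5989
G1 X115.3433 Y15.9193
G1 X118.6661 Y26.1458
M5
G0 X56.8898 Y33.0603
M3 S577
G1 X41.5695 Y44.5404 F2296
G1 X47.7535 Y62.6585
G1 X66.8958 Y62.3760
G1 X72.5424 Y44.0833
G1 X56.8898 Y33.0603
M5
G0 X56.1300 Y105.0460
M3 S858
G1 X125.8154 Y105.0460 F749
G1 X125.8154 Y80.5002
G1 X56.1300 Y80.5002
G1 X56.1300 Y105.0460
M5
G0 X73.5931 Y30.8003
M3 S577
G1 X77.2792 Y33.5240 F2296
G1 X81.9654 Y38.1940
G1 X87.6518 Y44.8104
G1 X94.3383 Y53.3731
G1 X102.0249 Y63.8821
M5
G0 X97.4484 Y49.2341
M3 S577
G1 X91.4081 Y46.3461 F2296
G1 X71.4886 Y54.3279
G1 X47.0383 Y65.4331
G1 X27.4054 Y71.9151
G1 X21.9382 Y66.0272
M5
G0 X131.3974 Y87.9226
M3 S163
G1 X16.6727 Y13.1789 F3539
G1 X209.3108 Y67.2767
G1 X48.8712 Y64.3203
M5
G0 X0.0000 Y0.0000

viewBox `0 0 241.2518 124.3227` with mm width/height → 1 unit = 1 mm. Flip: y_m = 124.3227 − y_svg.

**Shape 1** — `<path>` rectangle, stroke `#ff8800` → score (S577, F2296). Machine vertices: (108.5549,59.5779) → (118.9824,59.5779) → (118.9824,18.0254) → (108.5549,18.0254) → (108.5549,59.5779). Closed: final G1 returns to the first vertex.

**Shape 2** — `<circle>` circle, stroke `#ff8800` → score (S577, F2296). Machine vertices: (118.6661,26.1458) → (115.3433,36.3723) → (106.6441,42.6927) → (95.8913,42.6927) → (87.1921,36.3723) → (83.8693,26.1458) → (87.1921,15.9193) → (95.8913,9.5989) → (106.6441,9.5989) → (115.3433,15.9193) → (118.6661,26.1458). Closed: final G1 returns to the first vertex.

**Shape 3** — `<path>` regular polygon, stroke `#ff8800` → score (S577, F2296). Machine vertices: (56.8898,33.0603) → (41.5695,44.5404) → (47.7535,62.6585) → (66.8958,62.3760) → (72.5424,44.0833) → (56.8898,33.0603). Closed: final G1 returns to the first vertex.

**Shape 4** — `<path>` rectangle, stroke `#000000` → cut (S858, F749). Machine vertices: (56.1300,105.0460) → (125.8154,105.0460) → (125.8154,80.5002) → (56.1300,80.5002) → (56.1300,105.0460). Closed: final G1 returns to the first vertex.

**Shape 5** — `<path>` quadratic bezier, stroke `#ff8800` → score (S577, F2296). Control points (SVG): P0=(73.5931,93.5224), P1=(81.5582,89.1461), P2=(102.0249,60.4406); sampled at t=k/5. Machine vertices: (73.5931,30.8003) → (77.2792,33.5240) → (81.9654,38.1940) → (87.6518,44.8104) → (94.3383,53.3731) → (102.0249,63.8821). Open path.

**Shape 6** — `<path>` cubic bezier, stroke `#ff8800` → score (S577, F2296). Control points (SVG): P0=(97.4484,75.0886), P1=(104.1407,93.2639), P2=(14.0519,33.8705), P3=(21.9382,58.2955); sampled at t=k/5. Machine vertices: (97.4484,49.2341) → (91.4081,46.3461) → (71.4886,54.3279) → (47.0383,65.4331) → (27.4054,71.9151) → (21.9382,66.0272). Open path.

**Shape 7** — `<polyline>` open polyline, stroke `#008000` → engrave (S163, F3539). Machine vertices: (131.3974,87.9226) → (16.6727,13.1789) → (209.3108,67.2767) → (48.8712,64.3203). Open path.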